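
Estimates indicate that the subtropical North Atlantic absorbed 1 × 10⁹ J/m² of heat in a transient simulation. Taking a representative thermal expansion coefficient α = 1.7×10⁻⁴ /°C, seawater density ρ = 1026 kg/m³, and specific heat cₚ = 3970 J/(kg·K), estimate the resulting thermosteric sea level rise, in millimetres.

42 mm

Δh = αQ/(ρcₚ) = 1.7×10⁻⁴ × 1×10⁹ / (1026 × 3970) ≈ 0.041736 m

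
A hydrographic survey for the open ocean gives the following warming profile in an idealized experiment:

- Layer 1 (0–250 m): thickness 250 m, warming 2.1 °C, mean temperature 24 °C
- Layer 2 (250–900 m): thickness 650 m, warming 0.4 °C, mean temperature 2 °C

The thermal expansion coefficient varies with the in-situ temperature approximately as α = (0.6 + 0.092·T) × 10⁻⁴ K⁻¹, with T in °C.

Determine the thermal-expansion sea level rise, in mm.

Layer 1: α = (0.6 + 0.092×24)×10⁻⁴ = 2.808×10⁻⁴ K⁻¹
Layer 2: α = (0.6 + 0.092×2)×10⁻⁴ = 0.784×10⁻⁴ K⁻¹
2.808×10⁻⁴ × 250 × 2.1 = 0.14742 m
650 × 0.784×10⁻⁴ × 0.4 = 0.020384 m
Δh = 0.14742 + 0.020384 = 0.167804 m

Δh ≈ 168 mm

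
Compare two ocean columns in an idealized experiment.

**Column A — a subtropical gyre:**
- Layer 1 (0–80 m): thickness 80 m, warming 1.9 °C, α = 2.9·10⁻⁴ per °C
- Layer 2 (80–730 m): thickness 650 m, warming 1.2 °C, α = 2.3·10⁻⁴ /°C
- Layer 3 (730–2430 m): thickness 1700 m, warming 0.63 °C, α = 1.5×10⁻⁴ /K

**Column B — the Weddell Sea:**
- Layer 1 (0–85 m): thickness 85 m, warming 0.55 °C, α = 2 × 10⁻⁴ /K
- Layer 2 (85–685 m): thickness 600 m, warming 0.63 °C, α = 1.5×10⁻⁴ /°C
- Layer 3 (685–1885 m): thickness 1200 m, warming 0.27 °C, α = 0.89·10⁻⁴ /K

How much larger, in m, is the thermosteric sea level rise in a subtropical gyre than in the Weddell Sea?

0.29 m

A 80 × 1.9 × 2.9×10⁻⁴ = 0.04408 m
A 2.3×10⁻⁴ × 1.2 × 650 = 0.17940 m
A 730–2430 m: 1700 × 0.63 × 1.5×10⁻⁴ = 0.16065 m
A total: 0.38413 m
B 2×10⁻⁴ × 85 × 0.55 = 0.00935 m
B 85–685 m: 600 × 1.5×10⁻⁴ × 0.63 = 0.05670 m
B 685–1885 m: 0.89×10⁻⁴ × 0.27 × 1200 = 0.028836 m
B total: 0.094886 m
Difference: 0.38413 − 0.094886 = 0.289244 m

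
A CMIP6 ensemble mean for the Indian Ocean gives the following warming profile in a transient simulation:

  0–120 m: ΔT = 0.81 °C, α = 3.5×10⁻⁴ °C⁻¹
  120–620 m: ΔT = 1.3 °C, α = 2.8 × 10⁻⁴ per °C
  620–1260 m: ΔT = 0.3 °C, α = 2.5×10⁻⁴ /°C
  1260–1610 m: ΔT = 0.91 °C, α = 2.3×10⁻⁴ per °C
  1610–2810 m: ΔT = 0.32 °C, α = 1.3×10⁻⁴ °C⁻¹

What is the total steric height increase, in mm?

about 390 mm

Layer 1: 3.5×10⁻⁴ × 120 × 0.81 = 0.03402 m
120–620 m: 500 × 1.3 × 2.8×10⁻⁴ = 0.18200 m
Layer 3: 0.3 × 2.5×10⁻⁴ × 640 = 0.04800 m
0.91 × 350 × 2.3×10⁻⁴ = 0.073255 m
Layer 5: 1200 × 0.32 × 1.3×10⁻⁴ = 0.04992 m
Δh = 0.03402 + 0.18200 + 0.04800 + 0.073255 + 0.04992 = 0.387195 m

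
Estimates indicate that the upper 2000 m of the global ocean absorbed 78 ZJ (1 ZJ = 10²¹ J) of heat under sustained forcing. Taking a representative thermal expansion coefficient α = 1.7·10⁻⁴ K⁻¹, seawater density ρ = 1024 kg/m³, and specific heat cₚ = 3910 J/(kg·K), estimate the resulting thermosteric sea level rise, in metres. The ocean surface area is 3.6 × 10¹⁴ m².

0.00920 m

Per unit area: Q = 78×10²¹ / (3.6×10¹⁴) ≈ 2.167×10⁸ J/m²
Δh = αQ/(ρcₚ) = 1.7×10⁻⁴ × 2.167×10⁸ / (1024 × 3910) ≈ 0.0092009 m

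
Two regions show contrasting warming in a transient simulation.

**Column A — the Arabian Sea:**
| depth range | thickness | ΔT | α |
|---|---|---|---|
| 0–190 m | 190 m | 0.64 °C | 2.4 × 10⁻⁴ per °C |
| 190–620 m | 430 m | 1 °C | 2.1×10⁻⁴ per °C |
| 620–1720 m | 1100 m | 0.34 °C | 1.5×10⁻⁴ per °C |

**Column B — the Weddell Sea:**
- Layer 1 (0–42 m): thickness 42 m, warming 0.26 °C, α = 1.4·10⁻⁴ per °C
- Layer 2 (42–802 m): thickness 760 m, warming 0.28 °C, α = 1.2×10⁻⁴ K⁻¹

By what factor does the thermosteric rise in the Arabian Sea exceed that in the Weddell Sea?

A 190 × 0.64 × 2.4×10⁻⁴ = 0.029184 m
A 1 × 430 × 2.1×10⁻⁴ = 0.09030 m
A 1100 × 0.34 × 1.5×10⁻⁴ = 0.05610 m
A total: 0.175584 m
B 0–42 m: 0.26 × 42 × 1.4×10⁻⁴ = 0.0015288 m
B 0.28 × 1.2×10⁻⁴ × 760 = 0.025536 m
B total: 0.0270648 m
Ratio: 0.175584 / 0.0270648 ≈ 6.488

≈ 6.49×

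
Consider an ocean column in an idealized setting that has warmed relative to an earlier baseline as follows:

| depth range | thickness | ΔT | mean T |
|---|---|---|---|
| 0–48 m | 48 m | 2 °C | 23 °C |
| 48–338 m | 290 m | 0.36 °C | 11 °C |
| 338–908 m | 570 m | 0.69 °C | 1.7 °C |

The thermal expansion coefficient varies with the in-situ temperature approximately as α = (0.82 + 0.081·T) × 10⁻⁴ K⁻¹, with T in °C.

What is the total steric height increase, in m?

Layer 1: α = (0.82 + 0.081×23)×10⁻⁴ = 2.683×10⁻⁴ K⁻¹
Layer 2: α = (0.82 + 0.081×11)×10⁻⁴ = 1.711×10⁻⁴ K⁻¹
Layer 3: α = (0.82 + 0.081×1.7)×10⁻⁴ = 0.9577×10⁻⁴ K⁻¹
Layer 1: 48 × 2 × 2.683×10⁻⁴ = 0.0257568 m
290 × 1.711×10⁻⁴ × 0.36 = 0.01786284 m
338–908 m: 0.9577×10⁻⁴ × 570 × 0.69 = 0.037666341 m
Δh = 0.0257568 + 0.01786284 + 0.037666341 = 0.081285981 m

0.0813 m of thermosteric rise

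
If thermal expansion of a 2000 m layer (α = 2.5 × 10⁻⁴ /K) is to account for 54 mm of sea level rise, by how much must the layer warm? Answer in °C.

0.108 °C

ΔT = Δh/(αH) = 0.054 / (2.5×10⁻⁴ × 2000) = 0.1080 °C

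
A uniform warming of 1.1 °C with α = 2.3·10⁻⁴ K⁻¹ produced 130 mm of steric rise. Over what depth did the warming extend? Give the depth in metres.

H = Δh/(αΔT) = 0.13 / (2.3×10⁻⁴ × 1.1) ≈ 513.8 m

514 m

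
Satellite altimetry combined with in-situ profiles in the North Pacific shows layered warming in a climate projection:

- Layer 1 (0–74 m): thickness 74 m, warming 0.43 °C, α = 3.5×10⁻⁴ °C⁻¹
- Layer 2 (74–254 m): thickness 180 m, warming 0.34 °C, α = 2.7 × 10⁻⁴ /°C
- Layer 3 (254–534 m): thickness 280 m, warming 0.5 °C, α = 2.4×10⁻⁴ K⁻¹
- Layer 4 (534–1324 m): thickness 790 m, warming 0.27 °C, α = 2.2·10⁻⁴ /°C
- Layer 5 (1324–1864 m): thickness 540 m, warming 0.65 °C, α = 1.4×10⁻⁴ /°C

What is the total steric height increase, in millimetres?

about 157 mm

Layer 1: 0.43 × 74 × 3.5×10⁻⁴ = 0.011137 m
74–254 m: 2.7×10⁻⁴ × 0.34 × 180 = 0.016524 m
2.4×10⁻⁴ × 280 × 0.5 = 0.03360 m
790 × 2.2×10⁻⁴ × 0.27 = 0.046926 m
Layer 5: 1.4×10⁻⁴ × 540 × 0.65 = 0.04914 m
Δh = 0.011137 + 0.016524 + 0.03360 + 0.046926 + 0.04914 = 0.157327 m ≈ 157 mm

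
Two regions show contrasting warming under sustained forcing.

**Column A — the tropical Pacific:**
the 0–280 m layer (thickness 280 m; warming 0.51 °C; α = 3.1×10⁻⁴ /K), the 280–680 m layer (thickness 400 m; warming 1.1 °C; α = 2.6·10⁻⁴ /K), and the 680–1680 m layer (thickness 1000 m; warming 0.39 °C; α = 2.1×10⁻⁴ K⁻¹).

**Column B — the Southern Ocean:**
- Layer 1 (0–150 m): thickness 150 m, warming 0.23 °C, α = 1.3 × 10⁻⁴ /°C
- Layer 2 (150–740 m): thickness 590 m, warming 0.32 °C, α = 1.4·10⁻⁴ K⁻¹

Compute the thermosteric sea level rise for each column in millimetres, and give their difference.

Δh_A ≈ 241 mm, Δh_B ≈ 30.9 mm; difference ≈ 210 mm

A Layer 1: 280 × 0.51 × 3.1×10⁻⁴ = 0.044268 m
A Layer 2: 1.1 × 2.6×10⁻⁴ × 400 = 0.11440 m
A Layer 3: 2.1×10⁻⁴ × 0.39 × 1000 = 0.08190 m
A total: 0.240568 m
B Layer 1: 0.23 × 1.3×10⁻⁴ × 150 = 0.004485 m
B 590 × 1.4×10⁻⁴ × 0.32 = 0.026432 m
B total: 0.030917 m
Difference: 0.240568 − 0.030917 = 0.209651 m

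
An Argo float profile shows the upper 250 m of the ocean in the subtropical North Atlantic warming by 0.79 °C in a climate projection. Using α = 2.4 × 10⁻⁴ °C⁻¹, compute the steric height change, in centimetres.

about 4.74 cm

Δh = αΔT·H = 2.4×10⁻⁴ × 0.79 × 250 = 0.04740 m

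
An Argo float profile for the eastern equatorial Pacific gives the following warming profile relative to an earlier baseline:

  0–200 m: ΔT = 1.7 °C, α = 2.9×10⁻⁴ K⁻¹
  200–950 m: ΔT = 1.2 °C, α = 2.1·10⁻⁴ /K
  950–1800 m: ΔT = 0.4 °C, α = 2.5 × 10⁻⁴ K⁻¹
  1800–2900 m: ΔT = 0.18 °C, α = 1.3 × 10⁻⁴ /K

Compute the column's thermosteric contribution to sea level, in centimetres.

Δh = 39.8 cm

1.7 × 2.9×10⁻⁴ × 200 = 0.09860 m
Layer 2: 750 × 1.2 × 2.1×10⁻⁴ = 0.18900 m
2.5×10⁻⁴ × 0.4 × 850 = 0.08500 m
Layer 4: 1100 × 0.18 × 1.3×10⁻⁴ = 0.02574 m
Δh = 0.09860 + 0.18900 + 0.08500 + 0.02574 = 0.39834 m ≈ 39.8 cm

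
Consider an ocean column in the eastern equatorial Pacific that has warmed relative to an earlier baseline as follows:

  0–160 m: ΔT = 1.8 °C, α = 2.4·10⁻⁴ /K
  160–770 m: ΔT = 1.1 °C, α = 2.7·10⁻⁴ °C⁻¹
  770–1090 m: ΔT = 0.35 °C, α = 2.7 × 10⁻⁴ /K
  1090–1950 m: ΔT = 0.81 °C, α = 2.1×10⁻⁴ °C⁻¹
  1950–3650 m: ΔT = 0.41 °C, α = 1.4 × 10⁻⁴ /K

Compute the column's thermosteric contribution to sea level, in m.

0–160 m: 160 × 1.8 × 2.4×10⁻⁴ = 0.06912 m
160–770 m: 610 × 1.1 × 2.7×10⁻⁴ = 0.18117 m
770–1090 m: 0.35 × 2.7×10⁻⁴ × 320 = 0.03024 m
0.81 × 860 × 2.1×10⁻⁴ = 0.146286 m
1950–3650 m: 1700 × 1.4×10⁻⁴ × 0.41 = 0.09758 m
Δh = 0.06912 + 0.18117 + 0.03024 + 0.146286 + 0.09758 = 0.524396 m

0.524 m of thermosteric rise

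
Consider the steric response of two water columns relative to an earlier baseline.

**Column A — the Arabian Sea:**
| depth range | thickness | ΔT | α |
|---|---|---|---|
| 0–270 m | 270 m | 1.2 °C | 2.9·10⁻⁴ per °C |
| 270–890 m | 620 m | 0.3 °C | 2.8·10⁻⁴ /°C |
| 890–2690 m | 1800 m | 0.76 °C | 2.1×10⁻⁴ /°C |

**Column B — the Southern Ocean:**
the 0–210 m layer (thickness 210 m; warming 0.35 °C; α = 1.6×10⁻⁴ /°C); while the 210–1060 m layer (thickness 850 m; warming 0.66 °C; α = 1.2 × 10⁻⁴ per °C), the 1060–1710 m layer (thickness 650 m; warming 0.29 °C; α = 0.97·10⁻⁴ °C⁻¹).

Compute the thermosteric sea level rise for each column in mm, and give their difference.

A 0–270 m: 2.9×10⁻⁴ × 1.2 × 270 = 0.09396 m
A 620 × 0.3 × 2.8×10⁻⁴ = 0.05208 m
A 890–2690 m: 2.1×10⁻⁴ × 1800 × 0.76 = 0.28728 m
A total: 0.43332 m
B 210 × 0.35 × 1.6×10⁻⁴ = 0.01176 m
B Layer 2: 0.66 × 1.2×10⁻⁴ × 850 = 0.06732 m
B 0.29 × 650 × 0.97×10⁻⁴ = 0.0182845 m
B total: 0.0973645 m
Difference: 0.43332 − 0.0973645 = 0.3359555 m

Δh_A ≈ 433 mm, Δh_B ≈ 97.4 mm; difference ≈ 336 mm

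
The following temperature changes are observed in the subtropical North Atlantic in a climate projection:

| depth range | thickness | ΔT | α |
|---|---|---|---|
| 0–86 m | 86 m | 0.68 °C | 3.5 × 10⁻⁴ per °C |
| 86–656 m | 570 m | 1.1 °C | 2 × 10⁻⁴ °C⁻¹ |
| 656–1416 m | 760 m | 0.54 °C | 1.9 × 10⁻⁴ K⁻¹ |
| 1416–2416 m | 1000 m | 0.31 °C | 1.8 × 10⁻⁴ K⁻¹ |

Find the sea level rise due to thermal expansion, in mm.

Δh ≈ 280 mm

Layer 1: 86 × 0.68 × 3.5×10⁻⁴ = 0.020468 m
86–656 m: 570 × 2×10⁻⁴ × 1.1 = 0.12540 m
Layer 3: 760 × 0.54 × 1.9×10⁻⁴ = 0.077976 m
1416–2416 m: 1.8×10⁻⁴ × 1000 × 0.31 = 0.05580 m
Δh = 0.020468 + 0.12540 + 0.077976 + 0.05580 = 0.279644 m ≈ 280 mm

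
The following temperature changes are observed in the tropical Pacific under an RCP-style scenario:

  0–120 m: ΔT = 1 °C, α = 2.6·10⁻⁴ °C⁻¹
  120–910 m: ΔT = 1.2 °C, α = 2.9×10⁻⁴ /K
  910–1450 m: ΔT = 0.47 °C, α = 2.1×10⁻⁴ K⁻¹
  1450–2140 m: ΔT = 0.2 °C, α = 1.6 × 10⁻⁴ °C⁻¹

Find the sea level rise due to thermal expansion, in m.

0–120 m: 1 × 120 × 2.6×10⁻⁴ = 0.03120 m
Layer 2: 790 × 2.9×10⁻⁴ × 1.2 = 0.27492 m
910–1450 m: 2.1×10⁻⁴ × 0.47 × 540 = 0.053298 m
Layer 4: 1.6×10⁻⁴ × 690 × 0.2 = 0.02208 m
Δh = 0.03120 + 0.27492 + 0.053298 + 0.02208 = 0.381498 m

0.381 m of thermosteric rise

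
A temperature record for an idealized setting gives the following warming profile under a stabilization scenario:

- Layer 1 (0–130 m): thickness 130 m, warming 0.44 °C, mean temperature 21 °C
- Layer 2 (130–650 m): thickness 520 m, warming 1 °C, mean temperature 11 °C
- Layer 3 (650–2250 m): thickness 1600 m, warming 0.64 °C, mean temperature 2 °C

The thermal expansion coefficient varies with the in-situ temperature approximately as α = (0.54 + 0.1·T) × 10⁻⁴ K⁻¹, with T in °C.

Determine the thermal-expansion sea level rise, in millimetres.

Layer 1: α = (0.54 + 0.1×21)×10⁻⁴ = 2.64×10⁻⁴ K⁻¹
Layer 2: α = (0.54 + 0.1×11)×10⁻⁴ = 1.64×10⁻⁴ K⁻¹
Layer 3: α = (0.54 + 0.1×2)×10⁻⁴ = 0.74×10⁻⁴ K⁻¹
0–130 m: 0.44 × 130 × 2.64×10⁻⁴ = 0.0151008 m
130–650 m: 1 × 1.64×10⁻⁴ × 520 = 0.08528 m
Layer 3: 0.74×10⁻⁴ × 0.64 × 1600 = 0.075776 m
Δh = 0.0151008 + 0.08528 + 0.075776 = 0.1761568 m ≈ 176 mm

176 mm of thermosteric rise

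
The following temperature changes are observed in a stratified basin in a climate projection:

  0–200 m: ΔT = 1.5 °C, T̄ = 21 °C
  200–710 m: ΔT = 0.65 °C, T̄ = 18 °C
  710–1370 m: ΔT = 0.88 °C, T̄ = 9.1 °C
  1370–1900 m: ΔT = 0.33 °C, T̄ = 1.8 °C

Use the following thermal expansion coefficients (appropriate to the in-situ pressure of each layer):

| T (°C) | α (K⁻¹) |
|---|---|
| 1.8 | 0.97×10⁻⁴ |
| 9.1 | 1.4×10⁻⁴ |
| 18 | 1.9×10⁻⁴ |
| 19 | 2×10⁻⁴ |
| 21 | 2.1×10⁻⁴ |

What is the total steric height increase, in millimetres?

224 mm of thermosteric rise

Layer 1 at 21 °C → α = 2.1×10⁻⁴ K⁻¹
Layer 2 at 18 °C → α = 1.9×10⁻⁴ K⁻¹
Layer 3 at 9.1 °C → α = 1.4×10⁻⁴ K⁻¹
Layer 4 at 1.8 °C → α = 0.97×10⁻⁴ K⁻¹
1.5 × 2.1×10⁻⁴ × 200 = 0.06300 m
510 × 0.65 × 1.9×10⁻⁴ = 0.062985 m
660 × 1.4×10⁻⁴ × 0.88 = 0.081312 m
530 × 0.33 × 0.97×10⁻⁴ = 0.0169653 m
Δh = 0.06300 + 0.062985 + 0.081312 + 0.0169653 = 0.2242623 m ≈ 224 mm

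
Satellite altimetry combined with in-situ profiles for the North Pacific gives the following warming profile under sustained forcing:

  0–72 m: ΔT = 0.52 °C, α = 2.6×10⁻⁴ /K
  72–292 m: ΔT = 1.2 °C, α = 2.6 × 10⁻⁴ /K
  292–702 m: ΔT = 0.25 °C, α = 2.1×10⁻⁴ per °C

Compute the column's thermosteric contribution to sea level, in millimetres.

2.6×10⁻⁴ × 72 × 0.52 = 0.0097344 m
Layer 2: 2.6×10⁻⁴ × 1.2 × 220 = 0.06864 m
292–702 m: 0.25 × 410 × 2.1×10⁻⁴ = 0.021525 m
Δh = 0.0097344 + 0.06864 + 0.021525 = 0.0998994 m ≈ 99.9 mm

99.9 mm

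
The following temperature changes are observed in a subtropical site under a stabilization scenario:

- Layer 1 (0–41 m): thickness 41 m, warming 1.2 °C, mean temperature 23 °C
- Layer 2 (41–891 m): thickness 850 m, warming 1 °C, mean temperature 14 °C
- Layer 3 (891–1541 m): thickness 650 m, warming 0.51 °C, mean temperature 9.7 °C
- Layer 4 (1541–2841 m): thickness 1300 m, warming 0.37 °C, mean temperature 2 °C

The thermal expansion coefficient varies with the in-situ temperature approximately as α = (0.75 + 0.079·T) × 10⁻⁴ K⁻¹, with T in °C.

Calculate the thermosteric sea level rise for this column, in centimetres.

about 26 cm

Layer 1: α = (0.75 + 0.079×23)×10⁻⁴ = 2.567×10⁻⁴ K⁻¹
Layer 2: α = (0.75 + 0.079×14)×10⁻⁴ = 1.856×10⁻⁴ K⁻¹
Layer 3: α = (0.75 + 0.079×9.7)×10⁻⁴ = 1.5163×10⁻⁴ K⁻¹
Layer 4: α = (0.75 + 0.079×2)×10⁻⁴ = 0.908×10⁻⁴ K⁻¹
Layer 1: 41 × 2.567×10⁻⁴ × 1.2 = 0.01262964 m
Layer 2: 1 × 850 × 1.856×10⁻⁴ = 0.15776 m
891–1541 m: 0.51 × 650 × 1.5163×10⁻⁴ = 0.050265345 m
Layer 4: 0.908×10⁻⁴ × 0.37 × 1300 = 0.0436748 m
Δh = 0.01262964 + 0.15776 + 0.050265345 + 0.0436748 = 0.264329785 m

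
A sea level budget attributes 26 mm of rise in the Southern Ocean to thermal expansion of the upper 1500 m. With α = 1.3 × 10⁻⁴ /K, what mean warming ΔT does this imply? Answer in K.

ΔT = Δh/(αH) = 0.026 / (1.3×10⁻⁴ × 1500) ≈ 0.1333 K

0.133 K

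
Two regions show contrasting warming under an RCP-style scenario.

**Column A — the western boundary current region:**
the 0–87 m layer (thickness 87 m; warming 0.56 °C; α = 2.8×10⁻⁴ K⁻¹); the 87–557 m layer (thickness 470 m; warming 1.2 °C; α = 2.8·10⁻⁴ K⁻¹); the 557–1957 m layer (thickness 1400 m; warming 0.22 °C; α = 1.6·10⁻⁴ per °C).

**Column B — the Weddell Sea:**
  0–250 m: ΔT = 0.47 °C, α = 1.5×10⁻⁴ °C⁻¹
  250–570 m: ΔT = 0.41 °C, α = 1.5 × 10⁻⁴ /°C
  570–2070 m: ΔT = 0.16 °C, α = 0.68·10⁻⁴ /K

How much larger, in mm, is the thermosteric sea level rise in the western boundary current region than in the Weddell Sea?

167 mm

A 0–87 m: 87 × 2.8×10⁻⁴ × 0.56 = 0.0136416 m
A 470 × 1.2 × 2.8×10⁻⁴ = 0.15792 m
A Layer 3: 1400 × 0.22 × 1.6×10⁻⁴ = 0.04928 m
A total: 0.2208416 m
B 0–250 m: 250 × 1.5×10⁻⁴ × 0.47 = 0.017625 m
B Layer 2: 0.41 × 1.5×10⁻⁴ × 320 = 0.01968 m
B 1500 × 0.68×10⁻⁴ × 0.16 = 0.01632 m
B total: 0.053625 m
Difference: 0.2208416 − 0.053625 = 0.1672166 m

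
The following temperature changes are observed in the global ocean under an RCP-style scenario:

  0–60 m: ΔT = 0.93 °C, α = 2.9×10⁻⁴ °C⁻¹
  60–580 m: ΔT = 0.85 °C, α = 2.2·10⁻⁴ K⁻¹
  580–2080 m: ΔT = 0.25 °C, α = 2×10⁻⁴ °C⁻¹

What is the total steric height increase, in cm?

Δh ≈ 19 cm

0.93 × 2.9×10⁻⁴ × 60 = 0.016182 m
Layer 2: 520 × 0.85 × 2.2×10⁻⁴ = 0.09724 m
Layer 3: 0.25 × 1500 × 2×10⁻⁴ = 0.07500 m
Δh = 0.016182 + 0.09724 + 0.07500 = 0.188422 m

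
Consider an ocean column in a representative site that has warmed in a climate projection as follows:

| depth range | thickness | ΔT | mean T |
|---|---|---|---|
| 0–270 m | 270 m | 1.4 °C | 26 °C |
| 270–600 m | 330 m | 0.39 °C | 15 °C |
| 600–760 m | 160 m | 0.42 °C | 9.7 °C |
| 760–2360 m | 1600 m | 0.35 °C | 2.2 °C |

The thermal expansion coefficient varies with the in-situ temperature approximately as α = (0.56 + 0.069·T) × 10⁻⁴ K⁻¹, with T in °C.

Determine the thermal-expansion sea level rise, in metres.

about 0.158 m

Layer 1: α = (0.56 + 0.069×26)×10⁻⁴ = 2.354×10⁻⁴ K⁻¹
Layer 2: α = (0.56 + 0.069×15)×10⁻⁴ = 1.595×10⁻⁴ K⁻¹
Layer 3: α = (0.56 + 0.069×9.7)×10⁻⁴ = 1.2293×10⁻⁴ K⁻¹
Layer 4: α = (0.56 + 0.069×2.2)×10⁻⁴ = 0.7118×10⁻⁴ K⁻¹
1.4 × 2.354×10⁻⁴ × 270 = 0.0889812 m
Layer 2: 0.39 × 330 × 1.595×10⁻⁴ = 0.02052765 m
Layer 3: 160 × 0.42 × 1.2293×10⁻⁴ = 0.008260896 m
Layer 4: 0.35 × 1600 × 0.7118×10⁻⁴ = 0.0398608 m
Δh = 0.0889812 + 0.02052765 + 0.008260896 + 0.0398608 = 0.157630546 m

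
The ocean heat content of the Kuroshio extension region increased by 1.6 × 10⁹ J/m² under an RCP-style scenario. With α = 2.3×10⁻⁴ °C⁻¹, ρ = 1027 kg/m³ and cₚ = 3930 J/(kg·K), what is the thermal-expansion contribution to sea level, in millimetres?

Δh = αQ/(ρcₚ) = 2.3×10⁻⁴ × 1.6×10⁹ / (1027 × 3930) ≈ 0.091177 m

Δh ≈ 91.2 mm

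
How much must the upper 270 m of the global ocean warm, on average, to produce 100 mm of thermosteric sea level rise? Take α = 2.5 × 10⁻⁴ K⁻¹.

ΔT = Δh/(αH) = 0.1 / (2.5×10⁻⁴ × 270) ≈ 1.481 °C

about 1.48 °C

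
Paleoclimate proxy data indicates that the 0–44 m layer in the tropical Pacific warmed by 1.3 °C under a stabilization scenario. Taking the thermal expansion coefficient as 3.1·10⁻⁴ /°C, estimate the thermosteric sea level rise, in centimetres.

Δh = αΔT·H = 3.1×10⁻⁴ × 1.3 × 44 = 0.017732 m

1.8 cm of thermosteric rise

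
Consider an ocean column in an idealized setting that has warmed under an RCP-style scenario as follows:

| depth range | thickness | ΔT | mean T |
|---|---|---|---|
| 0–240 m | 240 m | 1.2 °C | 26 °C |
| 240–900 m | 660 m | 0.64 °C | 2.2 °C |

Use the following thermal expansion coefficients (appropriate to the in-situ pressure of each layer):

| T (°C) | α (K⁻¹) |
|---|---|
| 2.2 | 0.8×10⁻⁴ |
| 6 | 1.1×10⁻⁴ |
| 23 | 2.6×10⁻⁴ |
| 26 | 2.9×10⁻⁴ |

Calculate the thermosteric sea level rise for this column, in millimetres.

Layer 1 at 26 °C → α = 2.9×10⁻⁴ K⁻¹
Layer 2 at 2.2 °C → α = 0.8×10⁻⁴ K⁻¹
2.9×10⁻⁴ × 1.2 × 240 = 0.08352 m
240–900 m: 0.8×10⁻⁴ × 0.64 × 660 = 0.033792 m
Δh = 0.08352 + 0.033792 = 0.117312 m ≈ 117 mm

117 mm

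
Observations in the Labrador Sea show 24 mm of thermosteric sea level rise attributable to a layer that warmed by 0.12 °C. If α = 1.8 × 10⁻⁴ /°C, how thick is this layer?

1110 m

H = Δh/(αΔT) = 0.024 / (1.8×10⁻⁴ × 0.12) ≈ 1111 m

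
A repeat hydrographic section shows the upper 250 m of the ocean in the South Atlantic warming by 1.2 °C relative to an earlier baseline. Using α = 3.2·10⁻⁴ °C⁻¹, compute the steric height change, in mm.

Δh = αΔT·H = 3.2×10⁻⁴ × 1.2 × 250 = 0.09600 m

96.0 mm of thermosteric rise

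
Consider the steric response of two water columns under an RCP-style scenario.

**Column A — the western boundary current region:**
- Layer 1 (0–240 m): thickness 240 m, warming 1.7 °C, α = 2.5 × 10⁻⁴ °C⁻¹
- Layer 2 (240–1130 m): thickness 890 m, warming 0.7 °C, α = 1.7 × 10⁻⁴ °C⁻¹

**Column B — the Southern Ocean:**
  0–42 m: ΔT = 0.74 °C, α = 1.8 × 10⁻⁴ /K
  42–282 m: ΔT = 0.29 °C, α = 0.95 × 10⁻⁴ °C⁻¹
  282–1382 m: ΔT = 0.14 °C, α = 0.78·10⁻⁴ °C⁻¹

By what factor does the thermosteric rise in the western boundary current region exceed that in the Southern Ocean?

A 240 × 2.5×10⁻⁴ × 1.7 = 0.10200 m
A Layer 2: 1.7×10⁻⁴ × 0.7 × 890 = 0.10591 m
A total: 0.20791 m
B 0–42 m: 42 × 1.8×10⁻⁴ × 0.74 = 0.0055944 m
B 42–282 m: 240 × 0.29 × 0.95×10⁻⁴ = 0.006612 m
B 1100 × 0.78×10⁻⁴ × 0.14 = 0.012012 m
B total: 0.0242184 m
Ratio: 0.20791 / 0.0242184 ≈ 8.585

≈ 8.6×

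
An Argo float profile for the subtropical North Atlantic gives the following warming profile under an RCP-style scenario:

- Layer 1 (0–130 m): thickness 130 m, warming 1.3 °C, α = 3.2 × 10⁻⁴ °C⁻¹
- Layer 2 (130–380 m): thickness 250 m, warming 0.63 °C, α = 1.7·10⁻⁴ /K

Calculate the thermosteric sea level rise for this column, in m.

Δh = 0.0809 m

1.3 × 130 × 3.2×10⁻⁴ = 0.05408 m
Layer 2: 0.63 × 1.7×10⁻⁴ × 250 = 0.026775 m
Δh = 0.05408 + 0.026775 = 0.080855 m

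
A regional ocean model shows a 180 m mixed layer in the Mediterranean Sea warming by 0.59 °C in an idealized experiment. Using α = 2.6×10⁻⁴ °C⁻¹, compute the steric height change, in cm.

Δh = αΔT·H = 2.6×10⁻⁴ × 0.59 × 180 = 0.027612 m

about 2.76 cm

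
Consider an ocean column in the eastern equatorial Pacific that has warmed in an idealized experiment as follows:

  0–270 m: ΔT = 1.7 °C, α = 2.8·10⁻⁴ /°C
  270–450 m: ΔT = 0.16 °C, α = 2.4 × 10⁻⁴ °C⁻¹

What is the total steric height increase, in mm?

Layer 1: 2.8×10⁻⁴ × 270 × 1.7 = 0.12852 m
2.4×10⁻⁴ × 180 × 0.16 = 0.006912 m
Δh = 0.12852 + 0.006912 = 0.135432 m

140 mm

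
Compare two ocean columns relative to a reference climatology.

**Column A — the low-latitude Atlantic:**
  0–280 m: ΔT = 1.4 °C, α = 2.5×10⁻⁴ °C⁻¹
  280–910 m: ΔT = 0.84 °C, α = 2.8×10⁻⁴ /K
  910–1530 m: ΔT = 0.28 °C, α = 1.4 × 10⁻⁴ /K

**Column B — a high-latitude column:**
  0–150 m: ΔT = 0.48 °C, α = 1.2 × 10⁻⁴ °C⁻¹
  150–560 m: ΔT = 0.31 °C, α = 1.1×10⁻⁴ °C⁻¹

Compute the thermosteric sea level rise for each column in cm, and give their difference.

Δh_A ≈ 27 cm, Δh_B ≈ 2.3 cm; difference ≈ 25 cm

A 0–280 m: 2.5×10⁻⁴ × 280 × 1.4 = 0.09800 m
A 2.8×10⁻⁴ × 630 × 0.84 = 0.148176 m
A 910–1530 m: 620 × 0.28 × 1.4×10⁻⁴ = 0.024304 m
A total: 0.27048 m
B 150 × 1.2×10⁻⁴ × 0.48 = 0.00864 m
B 410 × 0.31 × 1.1×10⁻⁴ = 0.013981 m
B total: 0.022621 m
Difference: 0.27048 − 0.022621 = 0.247859 m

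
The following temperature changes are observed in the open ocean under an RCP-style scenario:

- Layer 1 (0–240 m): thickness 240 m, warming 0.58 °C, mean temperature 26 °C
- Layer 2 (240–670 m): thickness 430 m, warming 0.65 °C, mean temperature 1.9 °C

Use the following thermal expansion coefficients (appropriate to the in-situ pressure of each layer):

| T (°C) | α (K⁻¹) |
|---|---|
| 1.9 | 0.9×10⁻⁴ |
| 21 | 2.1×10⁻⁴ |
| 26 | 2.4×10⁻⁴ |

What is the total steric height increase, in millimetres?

Δh ≈ 59 mm

Layer 1 at 26 °C → α = 2.4×10⁻⁴ K⁻¹
Layer 2 at 1.9 °C → α = 0.9×10⁻⁴ K⁻¹
0–240 m: 0.58 × 2.4×10⁻⁴ × 240 = 0.033408 m
430 × 0.9×10⁻⁴ × 0.65 = 0.025155 m
Δh = 0.033408 + 0.025155 = 0.058563 m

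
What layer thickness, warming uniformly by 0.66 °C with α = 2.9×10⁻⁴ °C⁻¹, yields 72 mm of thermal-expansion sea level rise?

376 m

H = Δh/(αΔT) = 0.072 / (2.9×10⁻⁴ × 0.66) ≈ 376.2 m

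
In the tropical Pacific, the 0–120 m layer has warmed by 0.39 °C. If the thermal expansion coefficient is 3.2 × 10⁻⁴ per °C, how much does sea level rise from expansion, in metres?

Δh = αΔT·H = 3.2×10⁻⁴ × 0.39 × 120 = 0.014976 m

0.0150 m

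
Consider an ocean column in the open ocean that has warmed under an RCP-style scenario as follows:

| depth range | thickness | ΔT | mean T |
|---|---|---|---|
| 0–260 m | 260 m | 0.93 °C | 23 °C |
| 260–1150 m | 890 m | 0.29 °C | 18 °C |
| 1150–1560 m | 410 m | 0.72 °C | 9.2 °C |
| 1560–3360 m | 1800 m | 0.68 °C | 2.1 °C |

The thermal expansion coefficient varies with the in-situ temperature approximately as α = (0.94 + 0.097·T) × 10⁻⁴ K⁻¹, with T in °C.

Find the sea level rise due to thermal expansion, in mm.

Layer 1: α = (0.94 + 0.097×23)×10⁻⁴ = 3.171×10⁻⁴ K⁻¹
Layer 2: α = (0.94 + 0.097×18)×10⁻⁴ = 2.686×10⁻⁴ K⁻¹
Layer 3: α = (0.94 + 0.097×9.2)×10⁻⁴ = 1.8324×10⁻⁴ K⁻¹
Layer 4: α = (0.94 + 0.097×2.1)×10⁻⁴ = 1.1437×10⁻⁴ K⁻¹
0–260 m: 260 × 0.93 × 3.171×10⁻⁴ = 0.07667478 m
2.686×10⁻⁴ × 0.29 × 890 = 0.06932566 m
Layer 3: 0.72 × 410 × 1.8324×10⁻⁴ = 0.054092448 m
Layer 4: 0.68 × 1800 × 1.1437×10⁻⁴ = 0.13998888 m
Δh = 0.07667478 + 0.06932566 + 0.054092448 + 0.13998888 = 0.340081768 m

340 mm of thermosteric rise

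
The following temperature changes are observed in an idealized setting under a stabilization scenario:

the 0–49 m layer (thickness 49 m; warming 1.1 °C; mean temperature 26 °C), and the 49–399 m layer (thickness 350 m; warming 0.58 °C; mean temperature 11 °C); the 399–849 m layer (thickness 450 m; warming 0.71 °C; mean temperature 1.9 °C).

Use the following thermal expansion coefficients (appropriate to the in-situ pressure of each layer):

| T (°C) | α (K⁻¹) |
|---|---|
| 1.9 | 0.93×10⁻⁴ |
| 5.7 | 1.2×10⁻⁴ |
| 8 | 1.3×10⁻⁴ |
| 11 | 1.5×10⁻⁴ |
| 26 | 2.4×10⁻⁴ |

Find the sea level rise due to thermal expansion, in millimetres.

Layer 1 at 26 °C → α = 2.4×10⁻⁴ K⁻¹
Layer 2 at 11 °C → α = 1.5×10⁻⁴ K⁻¹
Layer 3 at 1.9 °C → α = 0.93×10⁻⁴ K⁻¹
0–49 m: 1.1 × 49 × 2.4×10⁻⁴ = 0.012936 m
Layer 2: 350 × 1.5×10⁻⁴ × 0.58 = 0.03045 m
399–849 m: 0.71 × 0.93×10⁻⁴ × 450 = 0.0297135 m
Δh = 0.012936 + 0.03045 + 0.0297135 = 0.0730995 m

Δh ≈ 73.1 mm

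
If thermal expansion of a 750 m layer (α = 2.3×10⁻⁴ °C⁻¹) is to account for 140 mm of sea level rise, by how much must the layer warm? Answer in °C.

ΔT ≈ 0.812 °C

ΔT = Δh/(αH) = 0.14 / (2.3×10⁻⁴ × 750) ≈ 0.8116 °C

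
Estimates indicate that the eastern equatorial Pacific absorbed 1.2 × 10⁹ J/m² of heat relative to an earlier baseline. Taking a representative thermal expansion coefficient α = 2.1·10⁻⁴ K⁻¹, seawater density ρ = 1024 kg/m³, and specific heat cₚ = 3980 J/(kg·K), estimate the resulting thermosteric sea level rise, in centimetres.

Δh = 6.18 cm

Δh = αQ/(ρcₚ) = 2.1×10⁻⁴ × 1.2×10⁹ / (1024 × 3980) ≈ 0.061833 m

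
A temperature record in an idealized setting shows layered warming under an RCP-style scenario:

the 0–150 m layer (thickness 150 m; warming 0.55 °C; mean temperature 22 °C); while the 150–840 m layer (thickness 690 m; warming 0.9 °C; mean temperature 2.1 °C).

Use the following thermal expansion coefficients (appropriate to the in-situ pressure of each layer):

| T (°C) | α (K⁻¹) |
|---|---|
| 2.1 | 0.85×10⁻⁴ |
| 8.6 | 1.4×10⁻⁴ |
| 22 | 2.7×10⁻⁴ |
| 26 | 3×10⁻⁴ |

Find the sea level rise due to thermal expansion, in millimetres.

Layer 1 at 22 °C → α = 2.7×10⁻⁴ K⁻¹
Layer 2 at 2.1 °C → α = 0.85×10⁻⁴ K⁻¹
0–150 m: 2.7×10⁻⁴ × 150 × 0.55 = 0.022275 m
150–840 m: 690 × 0.85×10⁻⁴ × 0.9 = 0.052785 m
Δh = 0.022275 + 0.052785 = 0.07506 m ≈ 75.1 mm

Δh = 75.1 mm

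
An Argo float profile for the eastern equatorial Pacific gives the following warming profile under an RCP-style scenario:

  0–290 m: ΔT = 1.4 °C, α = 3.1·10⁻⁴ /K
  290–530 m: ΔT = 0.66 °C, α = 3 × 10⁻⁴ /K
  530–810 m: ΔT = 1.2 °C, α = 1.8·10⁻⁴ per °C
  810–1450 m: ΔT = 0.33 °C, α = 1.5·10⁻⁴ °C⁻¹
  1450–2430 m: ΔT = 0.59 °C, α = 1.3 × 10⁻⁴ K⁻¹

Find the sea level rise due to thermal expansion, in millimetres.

Δh ≈ 340 mm

0–290 m: 290 × 1.4 × 3.1×10⁻⁴ = 0.12586 m
Layer 2: 0.66 × 240 × 3×10⁻⁴ = 0.04752 m
280 × 1.8×10⁻⁴ × 1.2 = 0.06048 m
0.33 × 1.5×10⁻⁴ × 640 = 0.03168 m
980 × 1.3×10⁻⁴ × 0.59 = 0.075166 m
Δh = 0.12586 + 0.04752 + 0.06048 + 0.03168 + 0.075166 = 0.340706 m ≈ 340 mm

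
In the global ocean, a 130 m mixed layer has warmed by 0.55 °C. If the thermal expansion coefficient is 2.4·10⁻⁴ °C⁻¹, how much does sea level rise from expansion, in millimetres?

Δh = αΔT·H = 2.4×10⁻⁴ × 0.55 × 130 = 0.01716 m

about 17.2 mm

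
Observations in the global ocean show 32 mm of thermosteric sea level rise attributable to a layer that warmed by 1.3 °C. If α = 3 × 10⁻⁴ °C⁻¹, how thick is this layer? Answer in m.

82.1 m

H = Δh/(αΔT) = 0.032 / (3×10⁻⁴ × 1.3) ≈ 82.05 m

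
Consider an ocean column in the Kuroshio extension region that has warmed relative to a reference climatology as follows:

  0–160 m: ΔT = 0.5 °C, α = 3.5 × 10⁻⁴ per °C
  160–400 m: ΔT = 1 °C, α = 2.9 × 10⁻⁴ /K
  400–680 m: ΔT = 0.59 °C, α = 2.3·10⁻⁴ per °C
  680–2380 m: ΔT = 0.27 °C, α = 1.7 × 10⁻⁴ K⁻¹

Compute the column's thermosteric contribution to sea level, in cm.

21 cm

Layer 1: 160 × 0.5 × 3.5×10⁻⁴ = 0.02800 m
160–400 m: 1 × 240 × 2.9×10⁻⁴ = 0.06960 m
Layer 3: 280 × 0.59 × 2.3×10⁻⁴ = 0.037996 m
680–2380 m: 0.27 × 1.7×10⁻⁴ × 1700 = 0.07803 m
Δh = 0.02800 + 0.06960 + 0.037996 + 0.07803 = 0.213626 m ≈ 21 cm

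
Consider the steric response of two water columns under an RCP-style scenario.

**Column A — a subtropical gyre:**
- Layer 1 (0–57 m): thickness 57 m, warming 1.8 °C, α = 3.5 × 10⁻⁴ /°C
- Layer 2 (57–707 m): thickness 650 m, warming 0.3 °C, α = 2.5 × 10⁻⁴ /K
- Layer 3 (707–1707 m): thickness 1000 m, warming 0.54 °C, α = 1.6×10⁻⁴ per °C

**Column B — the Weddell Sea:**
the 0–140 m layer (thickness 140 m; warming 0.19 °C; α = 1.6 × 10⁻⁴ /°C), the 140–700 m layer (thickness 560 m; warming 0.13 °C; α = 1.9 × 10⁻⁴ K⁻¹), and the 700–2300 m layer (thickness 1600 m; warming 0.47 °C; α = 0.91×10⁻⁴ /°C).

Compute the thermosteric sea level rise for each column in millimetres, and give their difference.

A: 171 mm; B: 86.5 mm; difference 84.5 mm

A 57 × 3.5×10⁻⁴ × 1.8 = 0.03591 m
A Layer 2: 0.3 × 650 × 2.5×10⁻⁴ = 0.04875 m
A 0.54 × 1.6×10⁻⁴ × 1000 = 0.08640 m
A total: 0.17106 m
B Layer 1: 1.6×10⁻⁴ × 0.19 × 140 = 0.004256 m
B Layer 2: 560 × 0.13 × 1.9×10⁻⁴ = 0.013832 m
B 700–2300 m: 0.47 × 0.91×10⁻⁴ × 1600 = 0.068432 m
B total: 0.08652 m
Difference: 0.17106 − 0.08652 = 0.08454 m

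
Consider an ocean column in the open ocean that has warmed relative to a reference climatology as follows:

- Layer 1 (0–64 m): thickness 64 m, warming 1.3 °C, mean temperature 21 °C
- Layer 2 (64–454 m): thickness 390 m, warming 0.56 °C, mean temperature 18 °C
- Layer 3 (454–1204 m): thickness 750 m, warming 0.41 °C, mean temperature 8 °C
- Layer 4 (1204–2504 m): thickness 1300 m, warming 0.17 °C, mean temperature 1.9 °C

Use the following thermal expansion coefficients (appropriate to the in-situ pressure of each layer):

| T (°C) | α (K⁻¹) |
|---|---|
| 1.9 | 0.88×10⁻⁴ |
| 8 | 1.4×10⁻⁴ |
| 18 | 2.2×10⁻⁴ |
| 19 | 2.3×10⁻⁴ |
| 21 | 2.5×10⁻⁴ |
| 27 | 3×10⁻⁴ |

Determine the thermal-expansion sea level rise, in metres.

Layer 1 at 21 °C → α = 2.5×10⁻⁴ K⁻¹
Layer 2 at 18 °C → α = 2.2×10⁻⁴ K⁻¹
Layer 3 at 8 °C → α = 1.4×10⁻⁴ K⁻¹
Layer 4 at 1.9 °C → α = 0.88×10⁻⁴ K⁻¹
Layer 1: 1.3 × 2.5×10⁻⁴ × 64 = 0.02080 m
Layer 2: 390 × 2.2×10⁻⁴ × 0.56 = 0.048048 m
1.4×10⁻⁴ × 750 × 0.41 = 0.04305 m
Layer 4: 0.88×10⁻⁴ × 1300 × 0.17 = 0.019448 m
Δh = 0.02080 + 0.048048 + 0.04305 + 0.019448 = 0.131346 m

0.131 m of thermosteric rise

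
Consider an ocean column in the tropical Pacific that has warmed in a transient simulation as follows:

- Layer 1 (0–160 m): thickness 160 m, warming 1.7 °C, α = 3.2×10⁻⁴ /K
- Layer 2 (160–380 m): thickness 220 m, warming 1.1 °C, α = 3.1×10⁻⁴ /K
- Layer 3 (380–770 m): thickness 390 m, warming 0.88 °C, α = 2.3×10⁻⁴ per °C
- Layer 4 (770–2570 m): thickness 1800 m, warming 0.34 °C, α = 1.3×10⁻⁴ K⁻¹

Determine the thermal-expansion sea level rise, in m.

Layer 1: 160 × 3.2×10⁻⁴ × 1.7 = 0.08704 m
Layer 2: 1.1 × 3.1×10⁻⁴ × 220 = 0.07502 m
380–770 m: 0.88 × 2.3×10⁻⁴ × 390 = 0.078936 m
Layer 4: 1800 × 1.3×10⁻⁴ × 0.34 = 0.07956 m
Δh = 0.08704 + 0.07502 + 0.078936 + 0.07956 = 0.320556 m

0.321 m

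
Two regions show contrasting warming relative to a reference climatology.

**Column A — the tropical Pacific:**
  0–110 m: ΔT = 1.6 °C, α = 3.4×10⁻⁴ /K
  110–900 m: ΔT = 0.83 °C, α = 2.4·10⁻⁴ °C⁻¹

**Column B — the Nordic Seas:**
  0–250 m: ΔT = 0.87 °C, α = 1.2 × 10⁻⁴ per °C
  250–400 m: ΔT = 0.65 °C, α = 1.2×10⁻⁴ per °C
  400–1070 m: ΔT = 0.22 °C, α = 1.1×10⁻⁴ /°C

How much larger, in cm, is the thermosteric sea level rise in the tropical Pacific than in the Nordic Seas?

16 cm larger

A 0–110 m: 3.4×10⁻⁴ × 1.6 × 110 = 0.05984 m
A 790 × 2.4×10⁻⁴ × 0.83 = 0.157368 m
A total: 0.217208 m
B 0–250 m: 0.87 × 250 × 1.2×10⁻⁴ = 0.02610 m
B 0.65 × 150 × 1.2×10⁻⁴ = 0.01170 m
B Layer 3: 670 × 0.22 × 1.1×10⁻⁴ = 0.016214 m
B total: 0.054014 m
Difference: 0.217208 − 0.054014 = 0.163194 m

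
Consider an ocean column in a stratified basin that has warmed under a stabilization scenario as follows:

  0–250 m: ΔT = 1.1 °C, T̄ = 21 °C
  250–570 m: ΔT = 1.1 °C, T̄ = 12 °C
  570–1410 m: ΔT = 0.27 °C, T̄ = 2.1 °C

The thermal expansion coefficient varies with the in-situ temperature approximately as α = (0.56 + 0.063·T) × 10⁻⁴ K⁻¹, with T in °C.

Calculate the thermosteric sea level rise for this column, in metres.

Δh = 0.11 m

Layer 1: α = (0.56 + 0.063×21)×10⁻⁴ = 1.883×10⁻⁴ K⁻¹
Layer 2: α = (0.56 + 0.063×12)×10⁻⁴ = 1.316×10⁻⁴ K⁻¹
Layer 3: α = (0.56 + 0.063×2.1)×10⁻⁴ = 0.6923×10⁻⁴ K⁻¹
Layer 1: 1.883×10⁻⁴ × 250 × 1.1 = 0.0517825 m
250–570 m: 1.1 × 1.316×10⁻⁴ × 320 = 0.0463232 m
570–1410 m: 0.6923×10⁻⁴ × 0.27 × 840 = 0.015701364 m
Δh = 0.0517825 + 0.0463232 + 0.015701364 = 0.113807064 m ≈ 0.11 m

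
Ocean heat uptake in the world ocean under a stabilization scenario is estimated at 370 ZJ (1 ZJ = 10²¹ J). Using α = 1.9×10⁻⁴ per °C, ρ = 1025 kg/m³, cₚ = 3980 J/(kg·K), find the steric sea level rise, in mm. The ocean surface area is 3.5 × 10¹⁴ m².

Δh = 49.2 mm

Per unit area: Q = 370×10²¹ / (3.5×10¹⁴) ≈ 1.057×10⁹ J/m²
Δh = αQ/(ρcₚ) = 1.9×10⁻⁴ × 1.057×10⁹ / (1025 × 3980) ≈ 0.049229 m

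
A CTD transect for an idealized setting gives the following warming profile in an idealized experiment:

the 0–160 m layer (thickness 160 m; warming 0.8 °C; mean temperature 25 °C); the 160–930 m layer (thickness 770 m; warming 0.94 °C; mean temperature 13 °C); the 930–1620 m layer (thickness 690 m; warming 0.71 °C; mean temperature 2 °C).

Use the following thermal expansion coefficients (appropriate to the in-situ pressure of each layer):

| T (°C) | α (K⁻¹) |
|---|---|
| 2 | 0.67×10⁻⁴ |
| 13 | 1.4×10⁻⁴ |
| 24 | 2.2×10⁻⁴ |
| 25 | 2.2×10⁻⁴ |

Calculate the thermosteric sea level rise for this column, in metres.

Δh ≈ 0.162 m

Layer 1 at 25 °C → α = 2.2×10⁻⁴ K⁻¹
Layer 2 at 13 °C → α = 1.4×10⁻⁴ K⁻¹
Layer 3 at 2 °C → α = 0.67×10⁻⁴ K⁻¹
2.2×10⁻⁴ × 160 × 0.8 = 0.02816 m
160–930 m: 1.4×10⁻⁴ × 770 × 0.94 = 0.101332 m
Layer 3: 0.67×10⁻⁴ × 0.71 × 690 = 0.0328233 m
Δh = 0.02816 + 0.101332 + 0.0328233 = 0.1623153 m ≈ 0.162 m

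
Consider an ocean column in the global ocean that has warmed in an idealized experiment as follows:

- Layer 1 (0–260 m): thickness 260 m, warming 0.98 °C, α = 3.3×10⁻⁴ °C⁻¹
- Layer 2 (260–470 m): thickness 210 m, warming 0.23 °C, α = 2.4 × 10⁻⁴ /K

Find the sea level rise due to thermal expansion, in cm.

Layer 1: 0.98 × 3.3×10⁻⁴ × 260 = 0.084084 m
Layer 2: 2.4×10⁻⁴ × 0.23 × 210 = 0.011592 m
Δh = 0.084084 + 0.011592 = 0.095676 m

9.57 cm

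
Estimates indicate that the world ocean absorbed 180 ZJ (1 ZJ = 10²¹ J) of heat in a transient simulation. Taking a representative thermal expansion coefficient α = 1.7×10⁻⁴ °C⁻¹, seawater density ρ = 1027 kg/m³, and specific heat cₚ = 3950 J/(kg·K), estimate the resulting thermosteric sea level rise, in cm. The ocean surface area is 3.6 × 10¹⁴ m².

about 2.10 cm

Per unit area: Q = 180×10²¹ / (3.6×10¹⁴) = 5×10⁸ J/m²
Δh = αQ/(ρcₚ) = 1.7×10⁻⁴ × 5×10⁸ / (1027 × 3950) ≈ 0.020953 m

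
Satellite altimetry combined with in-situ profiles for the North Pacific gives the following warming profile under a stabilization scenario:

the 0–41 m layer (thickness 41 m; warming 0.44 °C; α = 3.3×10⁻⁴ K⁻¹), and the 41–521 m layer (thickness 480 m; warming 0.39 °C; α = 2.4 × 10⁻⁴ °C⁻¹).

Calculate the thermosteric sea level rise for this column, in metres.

Layer 1: 3.3×10⁻⁴ × 0.44 × 41 = 0.0059532 m
41–521 m: 480 × 2.4×10⁻⁴ × 0.39 = 0.044928 m
Δh = 0.0059532 + 0.044928 = 0.0508812 m

Δh ≈ 0.0509 m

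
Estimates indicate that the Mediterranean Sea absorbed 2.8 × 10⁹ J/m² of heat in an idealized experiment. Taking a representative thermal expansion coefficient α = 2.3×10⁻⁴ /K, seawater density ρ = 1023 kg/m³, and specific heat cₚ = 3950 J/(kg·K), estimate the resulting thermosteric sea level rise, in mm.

Δh = 160 mm

Δh = αQ/(ρcₚ) = 2.3×10⁻⁴ × 2.8×10⁹ / (1023 × 3950) ≈ 0.15937 m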